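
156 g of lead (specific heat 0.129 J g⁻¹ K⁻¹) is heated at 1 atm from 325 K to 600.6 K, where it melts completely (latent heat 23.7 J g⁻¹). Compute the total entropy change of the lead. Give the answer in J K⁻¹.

ΔS = 18.5 J/K

Warming step: ΔS₁ = m c ln(T_tr/T_i) = 156 × 0.129 × ln(600.6/325) = 12.36 J/K.
Phase change: ΔS₂ = +mL/T_tr = 156 × 23.7 / 600.6 = 6.156 J/K.
ΔS_total = (12.36) + (6.156) = 18.5 J/K.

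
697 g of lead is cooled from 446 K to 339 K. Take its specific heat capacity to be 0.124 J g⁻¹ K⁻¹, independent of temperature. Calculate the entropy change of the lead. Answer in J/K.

ΔS = -23.7 J/K

ΔS = ∫dQ_rev/T = m c ln(T₂/T₁) = 697 × 0.124 × ln(339/446) = -23.7 J/K.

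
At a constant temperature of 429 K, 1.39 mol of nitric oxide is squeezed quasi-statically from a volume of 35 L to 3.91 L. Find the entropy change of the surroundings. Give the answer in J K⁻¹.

For an isothermal ideal gas ΔS_gas = nR ln(V₂/V₁) = 1.39 × 8.314 × ln(3.91/35) = -25.3 J/K.
The process is reversible, so ΔS_surr = −ΔS_gas = 25.3 J/K and ΔS_universe = 0.

ΔS_surr = 25.3 J/K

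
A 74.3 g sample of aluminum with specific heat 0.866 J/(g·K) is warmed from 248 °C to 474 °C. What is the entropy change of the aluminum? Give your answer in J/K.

ΔS = 23.2 J/K

In kelvin: T₁ = 521.15 K, T₂ = 747.15 K. ΔS = ∫dQ_rev/T = m c ln(T₂/T₁) = 74.3 × 0.866 × ln(747.15/521.15) = 23.2 J/K.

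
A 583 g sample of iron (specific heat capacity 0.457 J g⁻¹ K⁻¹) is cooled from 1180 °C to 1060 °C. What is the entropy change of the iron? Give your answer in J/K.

In kelvin: T₁ = 1453.15 K, T₂ = 1333.15 K. ΔS = ∫dQ_rev/T = m c ln(T₂/T₁) = 583 × 0.457 × ln(1333.15/1453.15) = -23 J/K.

ΔS = -23 J/K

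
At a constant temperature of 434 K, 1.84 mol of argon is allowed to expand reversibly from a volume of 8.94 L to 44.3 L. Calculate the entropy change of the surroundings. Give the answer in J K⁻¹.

ΔS_surr = -24.5 J/K

For an isothermal ideal gas ΔS_gas = nR ln(V₂/V₁) = 1.84 × 8.314 × ln(44.3/8.94) = 24.5 J/K.
The process is reversible, so ΔS_surr = −ΔS_gas = -24.5 J/K and ΔS_universe = 0.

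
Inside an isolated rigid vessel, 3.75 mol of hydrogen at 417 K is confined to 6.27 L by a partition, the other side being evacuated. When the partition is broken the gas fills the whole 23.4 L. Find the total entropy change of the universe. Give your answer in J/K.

For an ideal gas in free expansion Q = 0 and W = 0, so T is unchanged.
Entropy is a state function; using a reversible isothermal path, ΔS_gas = nR ln(V₂/V₁) = 3.75 × 8.314 × ln(23.4/6.27) = 41.1 J/K.
The insulated surroundings exchange no heat, so ΔS_surr = 0 and ΔS_universe = ΔS_gas.

ΔS_universe = 41.1 J/K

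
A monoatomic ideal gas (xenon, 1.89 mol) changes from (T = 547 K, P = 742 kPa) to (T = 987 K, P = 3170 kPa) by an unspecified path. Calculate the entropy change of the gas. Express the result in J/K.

ΔS = nC_p ln(T₂/T₁) − nR ln(P₂/P₁), with C_p = 5R/2 = 20.79 J mol⁻¹ K⁻¹ for a monoatomic ideal gas.
ΔS = 1.89 × [20.79 × ln(987/547) − 8.314 × ln(3170/742)] = 0.368 J/K.

ΔS = 0.368 J/K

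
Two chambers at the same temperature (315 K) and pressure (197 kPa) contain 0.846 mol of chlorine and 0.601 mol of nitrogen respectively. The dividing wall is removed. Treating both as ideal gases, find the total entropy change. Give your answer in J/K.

ΔS_mix = 8.17 J/K

Mole fractions: x_A = 0.846/1.45 = 0.585, x_B = 0.415.
ΔS_mix = −R(n_A ln x_A + n_B ln x_B) = −8.314 × (0.846 ln 0.585 + 0.601 ln 0.415) = 8.17 J/K.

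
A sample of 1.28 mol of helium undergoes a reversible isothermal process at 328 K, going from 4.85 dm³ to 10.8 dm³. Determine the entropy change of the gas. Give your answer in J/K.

For an isothermal ideal gas ΔS_gas = nR ln(V₂/V₁) = 1.28 × 8.314 × ln(10.8/4.85) = 8.52 J/K.

ΔS_gas = 8.52 J/K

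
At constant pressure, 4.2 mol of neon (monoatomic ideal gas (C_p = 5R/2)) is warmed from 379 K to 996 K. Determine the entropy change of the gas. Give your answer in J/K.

At constant pressure, ΔS = nC_p ln(T₂/T₁) with C_p = 5R/2 = 20.79 J mol⁻¹ K⁻¹.
ΔS = 4.2 × 20.79 × ln(996/379) = 84.3 J/K.

ΔS = 84.3 J/K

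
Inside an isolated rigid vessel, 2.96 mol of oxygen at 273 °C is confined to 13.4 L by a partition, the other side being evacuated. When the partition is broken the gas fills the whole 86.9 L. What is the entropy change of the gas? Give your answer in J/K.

For an ideal gas in free expansion Q = 0 and W = 0, so T is unchanged.
Entropy is a state function; using a reversible isothermal path, ΔS_gas = nR ln(V₂/V₁) = 2.96 × 8.314 × ln(86.9/13.4) = 46 J/K.

ΔS_gas = 46 J/K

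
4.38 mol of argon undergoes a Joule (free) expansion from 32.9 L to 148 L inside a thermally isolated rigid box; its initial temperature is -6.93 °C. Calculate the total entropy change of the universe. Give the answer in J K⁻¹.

No heat is exchanged and no work is done, so the ideal-gas temperature stays constant.
Entropy is a state function; using a reversible isothermal path, ΔS_gas = nR ln(V₂/V₁) = 4.38 × 8.314 × ln(148/32.9) = 54.8 J/K.
The insulated surroundings exchange no heat, so ΔS_surr = 0 and ΔS_universe = ΔS_gas.

ΔS_universe = 54.8 J/K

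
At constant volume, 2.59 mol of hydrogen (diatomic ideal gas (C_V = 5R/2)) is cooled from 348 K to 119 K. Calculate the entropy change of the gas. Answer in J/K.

ΔS = -57.8 J/K

At constant volume, ΔS = nC_V ln(T₂/T₁) with C_V = 5R/2 = 20.79 J mol⁻¹ K⁻¹.
ΔS = 2.59 × 20.79 × ln(119/348) = -57.8 J/K.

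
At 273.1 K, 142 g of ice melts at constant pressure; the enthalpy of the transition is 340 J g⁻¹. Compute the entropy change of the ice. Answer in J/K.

ΔS = 177 J/K

Heat absorbed by the substance: Q = mL = 142 × 340 = 48280 J.
At constant T, ΔS = Q_rev/T = 48280 / 273.1 = 177 J/K.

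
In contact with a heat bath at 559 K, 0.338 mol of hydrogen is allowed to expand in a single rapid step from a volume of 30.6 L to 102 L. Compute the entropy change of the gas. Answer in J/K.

Entropy is a state function, so ΔS_gas depends only on the end states.
For an isothermal ideal gas ΔS_gas = nR ln(V₂/V₁) = 0.338 × 8.314 × ln(102/30.6) = 3.38 J/K.

ΔS_gas = 3.38 J/K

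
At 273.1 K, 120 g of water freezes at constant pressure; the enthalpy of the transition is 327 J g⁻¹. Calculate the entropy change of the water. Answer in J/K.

Heat released by the substance: Q = −mL = −120 × 327 = −39240 J.
At constant T, ΔS = Q_rev/T = −39240 / 273.1 = -144 J/K.

ΔS = -144 J/K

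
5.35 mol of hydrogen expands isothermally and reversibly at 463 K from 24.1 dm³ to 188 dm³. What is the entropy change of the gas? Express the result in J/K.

ΔS_gas = 91.4 J/K

For an isothermal ideal gas ΔS_gas = nR ln(V₂/V₁) = 5.35 × 8.314 × ln(188/24.1) = 91.4 J/K.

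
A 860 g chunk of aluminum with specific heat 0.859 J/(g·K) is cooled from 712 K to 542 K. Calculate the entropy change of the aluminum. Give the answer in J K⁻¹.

ΔS = -202 J/K

ΔS = ∫dQ_rev/T = m c ln(T₂/T₁) = 860 × 0.859 × ln(542/712) = -202 J/K.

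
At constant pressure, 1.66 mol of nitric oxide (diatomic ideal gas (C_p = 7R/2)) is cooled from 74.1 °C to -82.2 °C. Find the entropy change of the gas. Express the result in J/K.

In kelvin: T₁ = 347.25 K, T₂ = 190.95 K. At constant pressure, ΔS = nC_p ln(T₂/T₁) with C_p = 7R/2 = 29.1 J mol⁻¹ K⁻¹.
ΔS = 1.66 × 29.1 × ln(190.95/347.25) = -28.9 J/K.

ΔS = -28.9 J/K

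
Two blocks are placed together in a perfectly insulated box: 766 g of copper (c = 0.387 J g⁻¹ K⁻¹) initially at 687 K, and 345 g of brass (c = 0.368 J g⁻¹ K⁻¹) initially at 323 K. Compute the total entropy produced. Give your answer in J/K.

ΔS_total = 22.6 J/K

Energy balance: T_f = (m₁c₁T₁ + m₂c₂T₂)/(m₁c₁ + m₂c₂) = 577.85 K.
ΔS₁ = m₁c₁ ln(T_f/T₁) = 296.442 × ln(577.85/687) = -51.29 J/K.
ΔS₂ = m₂c₂ ln(T_f/T₂) = 126.96 × ln(577.85/323) = 73.85 J/K.
ΔS_total = -51.29 + 73.85 = 22.6 J/K.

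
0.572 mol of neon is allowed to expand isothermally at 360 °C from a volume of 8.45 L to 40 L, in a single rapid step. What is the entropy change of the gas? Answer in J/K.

ΔS_gas = 7.39 J/K

Entropy is a state function, so ΔS_gas depends only on the end states.
For an isothermal ideal gas ΔS_gas = nR ln(V₂/V₁) = 0.572 × 8.314 × ln(40/8.45) = 7.39 J/K.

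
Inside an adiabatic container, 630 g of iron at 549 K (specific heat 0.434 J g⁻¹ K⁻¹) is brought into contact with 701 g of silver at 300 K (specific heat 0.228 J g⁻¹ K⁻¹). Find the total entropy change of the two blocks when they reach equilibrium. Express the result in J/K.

ΔS_total = 17.3 J/K

Energy balance: T_f = (m₁c₁T₁ + m₂c₂T₂)/(m₁c₁ + m₂c₂) = 457.14 K.
ΔS₁ = m₁c₁ ln(T_f/T₁) = 273.42 × ln(457.14/549) = -50.06 J/K.
ΔS₂ = m₂c₂ ln(T_f/T₂) = 159.828 × ln(457.14/300) = 67.32 J/K.
ΔS_total = -50.06 + 67.32 = 17.3 J/K.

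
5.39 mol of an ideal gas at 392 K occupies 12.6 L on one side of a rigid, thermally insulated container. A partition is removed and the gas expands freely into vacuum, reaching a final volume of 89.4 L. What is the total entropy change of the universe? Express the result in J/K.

No heat is exchanged and no work is done, so the ideal-gas temperature stays constant.
Entropy is a state function; using a reversible isothermal path, ΔS_gas = nR ln(V₂/V₁) = 5.39 × 8.314 × ln(89.4/12.6) = 87.8 J/K.
The insulated surroundings exchange no heat, so ΔS_surr = 0 and ΔS_universe = ΔS_gas.

ΔS_universe = 87.8 J/K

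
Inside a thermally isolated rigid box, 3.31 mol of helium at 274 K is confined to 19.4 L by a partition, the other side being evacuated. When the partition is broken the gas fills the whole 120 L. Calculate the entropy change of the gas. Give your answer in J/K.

ΔS_gas = 50.1 J/K

For an ideal gas in free expansion Q = 0 and W = 0, so T is unchanged.
Entropy is a state function; using a reversible isothermal path, ΔS_gas = nR ln(V₂/V₁) = 3.31 × 8.314 × ln(120/19.4) = 50.1 J/K.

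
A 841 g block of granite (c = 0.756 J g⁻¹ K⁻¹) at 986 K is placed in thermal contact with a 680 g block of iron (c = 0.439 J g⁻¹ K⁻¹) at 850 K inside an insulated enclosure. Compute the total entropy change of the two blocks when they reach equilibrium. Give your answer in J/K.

ΔS_total = 2.2 J/K

Energy balance: T_f = (m₁c₁T₁ + m₂c₂T₂)/(m₁c₁ + m₂c₂) = 942.55 K.
ΔS₁ = m₁c₁ ln(T_f/T₁) = 635.796 × ln(942.55/986) = -28.656 J/K.
ΔS₂ = m₂c₂ ln(T_f/T₂) = 298.52 × ln(942.55/850) = 30.852 J/K.
ΔS_total = -28.656 + 30.852 = 2.2 J/K.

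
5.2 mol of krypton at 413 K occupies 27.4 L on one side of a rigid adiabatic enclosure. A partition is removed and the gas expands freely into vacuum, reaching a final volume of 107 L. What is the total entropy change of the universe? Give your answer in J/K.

For an ideal gas in free expansion Q = 0 and W = 0, so T is unchanged.
Entropy is a state function; using a reversible isothermal path, ΔS_gas = nR ln(V₂/V₁) = 5.2 × 8.314 × ln(107/27.4) = 58.9 J/K.
The insulated surroundings exchange no heat, so ΔS_surr = 0 and ΔS_universe = ΔS_gas.

ΔS_universe = 58.9 J/K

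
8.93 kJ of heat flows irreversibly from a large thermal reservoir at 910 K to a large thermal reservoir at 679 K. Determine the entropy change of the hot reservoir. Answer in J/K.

ΔS_hot = -9.81 J/K

The hot reservoir loses heat Q, so ΔS_hot = −Q/T_H = −8930/910 = -9.81 J/K.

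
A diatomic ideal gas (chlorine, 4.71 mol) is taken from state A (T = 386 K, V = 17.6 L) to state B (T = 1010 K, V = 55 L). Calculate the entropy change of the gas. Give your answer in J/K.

ΔS = 139 J/K

Entropy is a state function: ΔS = nC_V ln(T₂/T₁) + nR ln(V₂/V₁), with C_V = 5R/2 = 20.79 J mol⁻¹ K⁻¹ for a diatomic ideal gas.
ΔS = 4.71 × [20.79 × ln(1010/386) + 8.314 × ln(55/17.6)] = 139 J/K.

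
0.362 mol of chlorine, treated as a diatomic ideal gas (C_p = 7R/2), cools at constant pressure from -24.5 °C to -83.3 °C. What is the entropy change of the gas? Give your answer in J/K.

In kelvin: T₁ = 248.65 K, T₂ = 189.85 K. At constant pressure, ΔS = nC_p ln(T₂/T₁) with C_p = 7R/2 = 29.1 J mol⁻¹ K⁻¹.
ΔS = 0.362 × 29.1 × ln(189.85/248.65) = -2.84 J/K.

ΔS = -2.84 J/K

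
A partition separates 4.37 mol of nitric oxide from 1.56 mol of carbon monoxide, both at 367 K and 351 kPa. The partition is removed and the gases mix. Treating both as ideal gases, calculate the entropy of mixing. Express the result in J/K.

Mole fractions: x_A = 4.37/5.93 = 0.737, x_B = 0.263.
ΔS_mix = −R(n_A ln x_A + n_B ln x_B) = −8.314 × (4.37 ln 0.737 + 1.56 ln 0.263) = 28.4 J/K.

ΔS_mix = 28.4 J/K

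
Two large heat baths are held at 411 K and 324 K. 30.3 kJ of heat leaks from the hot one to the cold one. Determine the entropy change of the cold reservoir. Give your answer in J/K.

ΔS_cold = 93.5 J/K

The cold reservoir gains heat Q, so ΔS_cold = +Q/T_C = 30300/324 = 93.5 J/K.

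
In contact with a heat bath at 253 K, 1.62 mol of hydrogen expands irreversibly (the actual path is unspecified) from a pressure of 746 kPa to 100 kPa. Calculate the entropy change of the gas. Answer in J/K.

ΔS_gas = 27.1 J/K

Entropy is a state function, so ΔS_gas depends only on the end states.
For an isothermal ideal gas ΔS_gas = nR ln(P₁/P₂) = 1.62 × 8.314 × ln(746/100) = 27.1 J/K.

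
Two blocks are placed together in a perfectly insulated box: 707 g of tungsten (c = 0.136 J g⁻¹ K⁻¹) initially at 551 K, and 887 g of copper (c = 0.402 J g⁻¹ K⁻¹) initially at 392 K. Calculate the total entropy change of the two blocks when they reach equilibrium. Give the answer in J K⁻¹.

ΔS_total = 4.67 J/K

Energy balance: T_f = (m₁c₁T₁ + m₂c₂T₂)/(m₁c₁ + m₂c₂) = 425.77 K.
ΔS₁ = m₁c₁ ln(T_f/T₁) = 96.152 × ln(425.77/551) = -24.792 J/K.
ΔS₂ = m₂c₂ ln(T_f/T₂) = 356.574 × ln(425.77/392) = 29.466 J/K.
ΔS_total = -24.792 + 29.466 = 4.67 J/K.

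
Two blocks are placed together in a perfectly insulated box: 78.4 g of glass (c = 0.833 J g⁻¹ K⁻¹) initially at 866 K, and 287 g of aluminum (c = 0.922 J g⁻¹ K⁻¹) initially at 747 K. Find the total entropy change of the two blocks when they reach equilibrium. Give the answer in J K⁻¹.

Energy balance: T_f = (m₁c₁T₁ + m₂c₂T₂)/(m₁c₁ + m₂c₂) = 770.56 K.
ΔS₁ = m₁c₁ ln(T_f/T₁) = 65.3072 × ln(770.56/866) = -7.626 J/K.
ΔS₂ = m₂c₂ ln(T_f/T₂) = 264.614 × ln(770.56/747) = 8.215 J/K.
ΔS_total = -7.626 + 8.215 = 0.589 J/K.

ΔS_total = 0.589 J/K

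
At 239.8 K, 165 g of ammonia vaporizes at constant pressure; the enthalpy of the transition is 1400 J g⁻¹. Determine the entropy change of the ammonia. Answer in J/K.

ΔS = 963 J/K

Heat absorbed by the substance: Q = mL = 165 × 1400 = 231000 J.
At constant T, ΔS = Q_rev/T = 231000 / 239.8 = 963 J/K.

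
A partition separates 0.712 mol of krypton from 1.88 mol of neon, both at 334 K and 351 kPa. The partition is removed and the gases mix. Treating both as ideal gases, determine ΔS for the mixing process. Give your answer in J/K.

Mole fractions: x_A = 0.712/2.59 = 0.275, x_B = 0.725.
ΔS_mix = −R(n_A ln x_A + n_B ln x_B) = −8.314 × (0.712 ln 0.275 + 1.88 ln 0.725) = 12.7 J/K.

ΔS_mix = 12.7 J/K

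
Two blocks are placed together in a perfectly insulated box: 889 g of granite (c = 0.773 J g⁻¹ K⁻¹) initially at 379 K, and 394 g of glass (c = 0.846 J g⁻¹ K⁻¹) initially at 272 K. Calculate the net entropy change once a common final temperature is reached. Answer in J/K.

ΔS_total = 11.8 J/K

Energy balance: T_f = (m₁c₁T₁ + m₂c₂T₂)/(m₁c₁ + m₂c₂) = 344.05 K.
ΔS₁ = m₁c₁ ln(T_f/T₁) = 687.197 × ln(344.05/379) = -66.48 J/K.
ΔS₂ = m₂c₂ ln(T_f/T₂) = 333.324 × ln(344.05/272) = 78.33 J/K.
ΔS_total = -66.48 + 78.33 = 11.8 J/K.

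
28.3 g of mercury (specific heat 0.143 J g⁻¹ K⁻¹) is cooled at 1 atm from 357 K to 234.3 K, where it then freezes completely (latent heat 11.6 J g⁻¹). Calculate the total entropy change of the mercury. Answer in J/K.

ΔS = -3.11 J/K

Cooling step: ΔS₁ = m c ln(T_tr/T_i) = 28.3 × 0.143 × ln(234.3/357) = -1.7043 J/K.
Phase change: ΔS₂ = −mL/T_tr = −28.3 × 11.6 / 234.3 = -1.4011 J/K.
ΔS_total = (-1.7043) + (-1.4011) = -3.11 J/K.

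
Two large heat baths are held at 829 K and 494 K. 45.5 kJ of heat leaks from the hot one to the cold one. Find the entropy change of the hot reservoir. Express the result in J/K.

ΔS_hot = -54.9 J/K

The hot reservoir loses heat Q, so ΔS_hot = −Q/T_H = −45500/829 = -54.9 J/K.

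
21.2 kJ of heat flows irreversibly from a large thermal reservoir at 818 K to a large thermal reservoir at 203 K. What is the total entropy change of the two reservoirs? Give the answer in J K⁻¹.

ΔS_hot = −Q/T_H = −21200/818 = -25.92 J/K and ΔS_cold = +Q/T_C = 21200/203 = 104.4 J/K.
ΔS_total = -25.92 + 104.4 = 78.5 J/K, positive as the second law requires.

ΔS_total = 78.5 J/K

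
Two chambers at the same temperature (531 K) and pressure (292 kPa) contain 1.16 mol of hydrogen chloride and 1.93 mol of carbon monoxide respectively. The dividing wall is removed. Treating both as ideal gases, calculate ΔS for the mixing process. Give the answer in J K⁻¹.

Mole fractions: x_A = 1.16/3.09 = 0.375, x_B = 0.625.
ΔS_mix = −R(n_A ln x_A + n_B ln x_B) = −8.314 × (1.16 ln 0.375 + 1.93 ln 0.625) = 17 J/K.

ΔS_mix = 17 J/K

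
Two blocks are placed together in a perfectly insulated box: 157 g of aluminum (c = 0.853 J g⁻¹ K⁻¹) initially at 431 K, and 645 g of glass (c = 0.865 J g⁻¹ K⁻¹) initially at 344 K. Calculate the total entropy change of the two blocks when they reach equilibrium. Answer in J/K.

Energy balance: T_f = (m₁c₁T₁ + m₂c₂T₂)/(m₁c₁ + m₂c₂) = 360.84 K.
ΔS₁ = m₁c₁ ln(T_f/T₁) = 133.921 × ln(360.84/431) = -23.794 J/K.
ΔS₂ = m₂c₂ ln(T_f/T₂) = 557.925 × ln(360.84/344) = 26.666 J/K.
ΔS_total = -23.794 + 26.666 = 2.87 J/K.

ΔS_total = 2.87 J/K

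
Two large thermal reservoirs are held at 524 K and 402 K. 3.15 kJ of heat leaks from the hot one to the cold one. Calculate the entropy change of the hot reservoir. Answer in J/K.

The hot reservoir loses heat Q, so ΔS_hot = −Q/T_H = −3150/524 = -6.01 J/K.

ΔS_hot = -6.01 J/K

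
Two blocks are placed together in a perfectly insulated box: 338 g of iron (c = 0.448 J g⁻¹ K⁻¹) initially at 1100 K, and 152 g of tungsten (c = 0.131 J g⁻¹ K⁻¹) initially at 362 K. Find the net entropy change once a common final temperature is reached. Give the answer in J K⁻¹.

ΔS_total = 8.22 J/K

Energy balance: T_f = (m₁c₁T₁ + m₂c₂T₂)/(m₁c₁ + m₂c₂) = 1014.2 K.
ΔS₁ = m₁c₁ ln(T_f/T₁) = 151.424 × ln(1014.2/1100) = -12.29 J/K.
ΔS₂ = m₂c₂ ln(T_f/T₂) = 19.912 × ln(1014.2/362) = 20.51 J/K.
ΔS_total = -12.29 + 20.51 = 8.22 J/K.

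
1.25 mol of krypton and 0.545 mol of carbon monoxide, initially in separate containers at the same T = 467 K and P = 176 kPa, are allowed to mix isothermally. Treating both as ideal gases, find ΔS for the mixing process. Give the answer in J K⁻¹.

ΔS_mix = 9.16 J/K

Mole fractions: x_A = 1.25/1.79 = 0.696, x_B = 0.304.
ΔS_mix = −R(n_A ln x_A + n_B ln x_B) = −8.314 × (1.25 ln 0.696 + 0.545 ln 0.304) = 9.16 J/K.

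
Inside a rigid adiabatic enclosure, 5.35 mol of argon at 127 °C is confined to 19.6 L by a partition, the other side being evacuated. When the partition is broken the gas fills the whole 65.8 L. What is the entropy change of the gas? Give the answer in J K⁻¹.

ΔS_gas = 53.9 J/K

No heat is exchanged and no work is done, so the ideal-gas temperature stays constant.
Entropy is a state function; using a reversible isothermal path, ΔS_gas = nR ln(V₂/V₁) = 5.35 × 8.314 × ln(65.8/19.6) = 53.9 J/K.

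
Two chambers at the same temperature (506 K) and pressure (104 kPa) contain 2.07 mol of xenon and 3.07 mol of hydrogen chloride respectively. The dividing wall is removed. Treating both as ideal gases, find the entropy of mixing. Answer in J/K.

Mole fractions: x_A = 2.07/5.14 = 0.403, x_B = 0.597.
ΔS_mix = −R(n_A ln x_A + n_B ln x_B) = −8.314 × (2.07 ln 0.403 + 3.07 ln 0.597) = 28.8 J/K.

ΔS_mix = 28.8 J/K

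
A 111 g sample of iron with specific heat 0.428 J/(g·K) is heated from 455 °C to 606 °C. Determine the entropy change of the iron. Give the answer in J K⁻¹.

In kelvin: T₁ = 728.15 K, T₂ = 879.15 K. ΔS = ∫dQ_rev/T = m c ln(T₂/T₁) = 111 × 0.428 × ln(879.15/728.15) = 8.95 J/K.

ΔS = 8.95 J/K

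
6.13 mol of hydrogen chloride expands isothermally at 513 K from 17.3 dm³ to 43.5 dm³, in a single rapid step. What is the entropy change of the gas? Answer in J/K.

Entropy is a state function, so ΔS_gas depends only on the end states.
For an isothermal ideal gas ΔS_gas = nR ln(V₂/V₁) = 6.13 × 8.314 × ln(43.5/17.3) = 47 J/K.

ΔS_gas = 47 J/K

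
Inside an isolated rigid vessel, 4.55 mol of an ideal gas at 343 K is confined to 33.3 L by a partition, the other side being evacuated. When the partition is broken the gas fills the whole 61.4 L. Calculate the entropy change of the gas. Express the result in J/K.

For an ideal gas in free expansion Q = 0 and W = 0, so T is unchanged.
Entropy is a state function; using a reversible isothermal path, ΔS_gas = nR ln(V₂/V₁) = 4.55 × 8.314 × ln(61.4/33.3) = 23.1 J/K.

ΔS_gas = 23.1 J/K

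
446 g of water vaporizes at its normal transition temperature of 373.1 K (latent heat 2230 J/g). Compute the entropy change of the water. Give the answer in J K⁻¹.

Heat absorbed by the substance: Q = mL = 446 × 2230 = 994580 J.
At constant T, ΔS = Q_rev/T = 994580 / 373.1 = 2670 J/K.

ΔS = 2670 J/K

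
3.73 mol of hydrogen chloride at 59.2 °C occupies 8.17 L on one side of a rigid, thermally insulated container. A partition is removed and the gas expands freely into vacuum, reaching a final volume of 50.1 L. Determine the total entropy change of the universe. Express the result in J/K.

For an ideal gas in free expansion Q = 0 and W = 0, so T is unchanged.
Entropy is a state function; using a reversible isothermal path, ΔS_gas = nR ln(V₂/V₁) = 3.73 × 8.314 × ln(50.1/8.17) = 56.2 J/K.
The insulated surroundings exchange no heat, so ΔS_surr = 0 and ΔS_universe = ΔS_gas.

ΔS_universe = 56.2 J/K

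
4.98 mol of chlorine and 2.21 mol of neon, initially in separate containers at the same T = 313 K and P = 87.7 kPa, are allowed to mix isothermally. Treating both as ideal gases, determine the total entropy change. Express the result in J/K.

Mole fractions: x_A = 4.98/7.19 = 0.693, x_B = 0.307.
ΔS_mix = −R(n_A ln x_A + n_B ln x_B) = −8.314 × (4.98 ln 0.693 + 2.21 ln 0.307) = 36.9 J/K.

ΔS_mix = 36.9 J/K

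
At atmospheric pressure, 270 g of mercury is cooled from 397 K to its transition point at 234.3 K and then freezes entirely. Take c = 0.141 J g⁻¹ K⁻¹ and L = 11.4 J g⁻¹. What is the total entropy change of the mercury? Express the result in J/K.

ΔS = -33.2 J/K

Cooling step: ΔS₁ = m c ln(T_tr/T_i) = 270 × 0.141 × ln(234.3/397) = -20.08 J/K.
Phase change: ΔS₂ = −mL/T_tr = −270 × 11.4 / 234.3 = -13.14 J/K.
ΔS_total = (-20.08) + (-13.14) = -33.2 J/K.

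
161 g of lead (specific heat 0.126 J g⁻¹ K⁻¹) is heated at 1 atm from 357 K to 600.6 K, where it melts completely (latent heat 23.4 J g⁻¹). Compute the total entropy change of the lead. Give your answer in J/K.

Warming step: ΔS₁ = m c ln(T_tr/T_i) = 161 × 0.126 × ln(600.6/357) = 10.55 J/K.
Phase change: ΔS₂ = +mL/T_tr = 161 × 23.4 / 600.6 = 6.273 J/K.
ΔS_total = (10.55) + (6.273) = 16.8 J/K.

ΔS = 16.8 J/K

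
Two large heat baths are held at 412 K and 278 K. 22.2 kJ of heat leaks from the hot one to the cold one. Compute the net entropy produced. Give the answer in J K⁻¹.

ΔS_total = 26 J/K

ΔS_hot = −Q/T_H = −22200/412 = -53.88 J/K and ΔS_cold = +Q/T_C = 22200/278 = 79.86 J/K.
ΔS_total = -53.88 + 79.86 = 26 J/K, positive as the second law requires.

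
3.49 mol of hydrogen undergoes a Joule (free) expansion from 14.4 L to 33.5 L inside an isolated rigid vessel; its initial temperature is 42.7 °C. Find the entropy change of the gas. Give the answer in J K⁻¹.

For an ideal gas in free expansion Q = 0 and W = 0, so T is unchanged.
Entropy is a state function; using a reversible isothermal path, ΔS_gas = nR ln(V₂/V₁) = 3.49 × 8.314 × ln(33.5/14.4) = 24.5 J/K.

ΔS_gas = 24.5 J/K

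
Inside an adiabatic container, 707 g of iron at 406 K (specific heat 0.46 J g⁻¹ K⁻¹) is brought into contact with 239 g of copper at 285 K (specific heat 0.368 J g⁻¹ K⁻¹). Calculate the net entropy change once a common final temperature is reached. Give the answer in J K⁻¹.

Energy balance: T_f = (m₁c₁T₁ + m₂c₂T₂)/(m₁c₁ + m₂c₂) = 380.24 K.
ΔS₁ = m₁c₁ ln(T_f/T₁) = 325.22 × ln(380.24/406) = -21.32 J/K.
ΔS₂ = m₂c₂ ln(T_f/T₂) = 87.952 × ln(380.24/285) = 25.36 J/K.
ΔS_total = -21.32 + 25.36 = 4.04 J/K.

ΔS_total = 4.04 J/K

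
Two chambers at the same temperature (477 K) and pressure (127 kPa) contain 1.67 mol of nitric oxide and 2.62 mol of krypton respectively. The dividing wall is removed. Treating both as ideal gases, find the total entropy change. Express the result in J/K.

Mole fractions: x_A = 1.67/4.29 = 0.389, x_B = 0.611.
ΔS_mix = −R(n_A ln x_A + n_B ln x_B) = −8.314 × (1.67 ln 0.389 + 2.62 ln 0.611) = 23.8 J/K.

ΔS_mix = 23.8 J/K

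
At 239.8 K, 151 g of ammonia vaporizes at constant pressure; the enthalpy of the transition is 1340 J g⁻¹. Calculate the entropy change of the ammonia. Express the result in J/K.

ΔS = 844 J/K

Heat absorbed by the substance: Q = mL = 151 × 1340 = 202340 J.
At constant T, ΔS = Q_rev/T = 202340 / 239.8 = 844 J/K.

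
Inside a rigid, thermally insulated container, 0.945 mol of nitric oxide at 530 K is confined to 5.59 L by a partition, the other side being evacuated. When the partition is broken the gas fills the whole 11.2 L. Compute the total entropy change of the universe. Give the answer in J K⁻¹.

ΔS_universe = 5.46 J/K

No heat is exchanged and no work is done, so the ideal-gas temperature stays constant.
Entropy is a state function; using a reversible isothermal path, ΔS_gas = nR ln(V₂/V₁) = 0.945 × 8.314 × ln(11.2/5.59) = 5.46 J/K.
The insulated surroundings exchange no heat, so ΔS_surr = 0 and ΔS_universe = ΔS_gas.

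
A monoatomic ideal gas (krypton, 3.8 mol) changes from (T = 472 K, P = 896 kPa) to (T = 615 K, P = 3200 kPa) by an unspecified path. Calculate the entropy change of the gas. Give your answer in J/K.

ΔS = -19.3 J/K

ΔS = nC_p ln(T₂/T₁) − nR ln(P₂/P₁), with C_p = 5R/2 = 20.79 J mol⁻¹ K⁻¹ for a monoatomic ideal gas.
ΔS = 3.8 × [20.79 × ln(615/472) − 8.314 × ln(3200/896)] = -19.3 J/K.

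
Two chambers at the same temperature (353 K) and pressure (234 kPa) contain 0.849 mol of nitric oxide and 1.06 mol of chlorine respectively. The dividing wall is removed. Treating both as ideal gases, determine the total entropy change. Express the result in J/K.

Mole fractions: x_A = 0.849/1.91 = 0.445, x_B = 0.555.
ΔS_mix = −R(n_A ln x_A + n_B ln x_B) = −8.314 × (0.849 ln 0.445 + 1.06 ln 0.555) = 10.9 J/K.

ΔS_mix = 10.9 J/K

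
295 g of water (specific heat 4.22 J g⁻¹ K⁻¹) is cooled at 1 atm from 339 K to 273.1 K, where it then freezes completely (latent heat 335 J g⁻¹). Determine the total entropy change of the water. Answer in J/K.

ΔS = -631 J/K

Cooling step: ΔS₁ = m c ln(T_tr/T_i) = 295 × 4.22 × ln(273.1/339) = -269.1 J/K.
Phase change: ΔS₂ = −mL/T_tr = −295 × 335 / 273.1 = -361.9 J/K.
ΔS_total = (-269.1) + (-361.9) = -631 J/K.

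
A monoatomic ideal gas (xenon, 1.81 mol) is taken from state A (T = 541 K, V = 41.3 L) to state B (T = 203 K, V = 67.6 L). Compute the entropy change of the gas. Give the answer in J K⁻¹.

Entropy is a state function: ΔS = nC_V ln(T₂/T₁) + nR ln(V₂/V₁), with C_V = 3R/2 = 12.47 J mol⁻¹ K⁻¹ for a monoatomic ideal gas.
ΔS = 1.81 × [12.47 × ln(203/541) + 8.314 × ln(67.6/41.3)] = -14.7 J/K.

ΔS = -14.7 J/K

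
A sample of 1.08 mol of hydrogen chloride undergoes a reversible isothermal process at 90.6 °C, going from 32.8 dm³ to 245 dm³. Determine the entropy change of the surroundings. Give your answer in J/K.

For an isothermal ideal gas ΔS_gas = nR ln(V₂/V₁) = 1.08 × 8.314 × ln(245/32.8) = 18.1 J/K.
The process is reversible, so ΔS_surr = −ΔS_gas = -18.1 J/K and ΔS_universe = 0.

ΔS_surr = -18.1 J/K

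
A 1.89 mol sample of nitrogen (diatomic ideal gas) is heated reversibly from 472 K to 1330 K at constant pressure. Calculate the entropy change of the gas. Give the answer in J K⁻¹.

ΔS = 57 J/K

At constant pressure, ΔS = nC_p ln(T₂/T₁) with C_p = 7R/2 = 29.1 J mol⁻¹ K⁻¹.
ΔS = 1.89 × 29.1 × ln(1330/472) = 57 J/K.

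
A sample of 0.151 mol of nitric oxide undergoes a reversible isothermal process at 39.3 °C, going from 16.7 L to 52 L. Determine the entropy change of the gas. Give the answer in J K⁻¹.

ΔS_gas = 1.43 J/K

For an isothermal ideal gas ΔS_gas = nR ln(V₂/V₁) = 0.151 × 8.314 × ln(52/16.7) = 1.43 J/K.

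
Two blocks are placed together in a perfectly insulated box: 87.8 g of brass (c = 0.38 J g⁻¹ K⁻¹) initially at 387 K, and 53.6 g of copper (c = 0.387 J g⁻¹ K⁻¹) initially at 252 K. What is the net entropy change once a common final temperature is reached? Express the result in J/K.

Energy balance: T_f = (m₁c₁T₁ + m₂c₂T₂)/(m₁c₁ + m₂c₂) = 335.24 K.
ΔS₁ = m₁c₁ ln(T_f/T₁) = 33.364 × ln(335.24/387) = -4.79 J/K.
ΔS₂ = m₂c₂ ln(T_f/T₂) = 20.7432 × ln(335.24/252) = 5.921 J/K.
ΔS_total = -4.79 + 5.921 = 1.13 J/K.

ΔS_total = 1.13 J/K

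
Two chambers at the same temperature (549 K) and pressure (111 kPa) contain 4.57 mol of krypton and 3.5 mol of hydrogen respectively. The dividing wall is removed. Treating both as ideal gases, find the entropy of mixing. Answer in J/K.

Mole fractions: x_A = 4.57/8.07 = 0.566, x_B = 0.434.
ΔS_mix = −R(n_A ln x_A + n_B ln x_B) = −8.314 × (4.57 ln 0.566 + 3.5 ln 0.434) = 45.9 J/K.

ΔS_mix = 45.9 J/K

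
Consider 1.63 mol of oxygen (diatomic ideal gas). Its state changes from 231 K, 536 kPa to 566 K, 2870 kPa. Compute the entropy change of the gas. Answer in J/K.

ΔS = 19.8 J/K

ΔS = nC_p ln(T₂/T₁) − nR ln(P₂/P₁), with C_p = 7R/2 = 29.1 J mol⁻¹ K⁻¹ for a diatomic ideal gas.
ΔS = 1.63 × [29.1 × ln(566/231) − 8.314 × ln(2870/536)] = 19.8 J/K.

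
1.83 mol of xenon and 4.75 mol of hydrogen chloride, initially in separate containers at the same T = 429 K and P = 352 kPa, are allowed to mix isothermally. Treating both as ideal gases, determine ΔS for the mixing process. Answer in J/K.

Mole fractions: x_A = 1.83/6.58 = 0.278, x_B = 0.722.
ΔS_mix = −R(n_A ln x_A + n_B ln x_B) = −8.314 × (1.83 ln 0.278 + 4.75 ln 0.722) = 32.3 J/K.

ΔS_mix = 32.3 J/K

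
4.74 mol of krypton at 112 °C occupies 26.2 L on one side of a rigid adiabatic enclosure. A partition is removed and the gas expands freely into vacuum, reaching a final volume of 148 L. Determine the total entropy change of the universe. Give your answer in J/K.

ΔS_universe = 68.2 J/K

No heat is exchanged and no work is done, so the ideal-gas temperature stays constant.
Entropy is a state function; using a reversible isothermal path, ΔS_gas = nR ln(V₂/V₁) = 4.74 × 8.314 × ln(148/26.2) = 68.2 J/K.
The insulated surroundings exchange no heat, so ΔS_surr = 0 and ΔS_universe = ΔS_gas.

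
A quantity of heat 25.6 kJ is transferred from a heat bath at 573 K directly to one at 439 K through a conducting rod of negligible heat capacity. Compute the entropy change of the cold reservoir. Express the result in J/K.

The cold reservoir gains heat Q, so ΔS_cold = +Q/T_C = 25600/439 = 58.3 J/K.

ΔS_cold = 58.3 J/K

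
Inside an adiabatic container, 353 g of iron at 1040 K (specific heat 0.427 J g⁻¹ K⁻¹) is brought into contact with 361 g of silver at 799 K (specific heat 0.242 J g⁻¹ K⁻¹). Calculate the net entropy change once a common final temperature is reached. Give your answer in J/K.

ΔS_total = 1.87 J/K

Energy balance: T_f = (m₁c₁T₁ + m₂c₂T₂)/(m₁c₁ + m₂c₂) = 951.57 K.
ΔS₁ = m₁c₁ ln(T_f/T₁) = 150.731 × ln(951.57/1040) = -13.394 J/K.
ΔS₂ = m₂c₂ ln(T_f/T₂) = 87.362 × ln(951.57/799) = 15.267 J/K.
ΔS_total = -13.394 + 15.267 = 1.87 J/K.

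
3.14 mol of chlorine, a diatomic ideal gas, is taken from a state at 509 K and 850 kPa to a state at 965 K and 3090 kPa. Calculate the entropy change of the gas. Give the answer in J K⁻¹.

ΔS = nC_p ln(T₂/T₁) − nR ln(P₂/P₁), with C_p = 7R/2 = 29.1 J mol⁻¹ K⁻¹ for a diatomic ideal gas.
ΔS = 3.14 × [29.1 × ln(965/509) − 8.314 × ln(3090/850)] = 24.8 J/K.

ΔS = 24.8 J/K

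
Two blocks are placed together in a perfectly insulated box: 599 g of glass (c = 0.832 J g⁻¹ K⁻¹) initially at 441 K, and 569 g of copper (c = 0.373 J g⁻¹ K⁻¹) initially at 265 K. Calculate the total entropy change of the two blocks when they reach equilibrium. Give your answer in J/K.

ΔS_total = 17.9 J/K

Energy balance: T_f = (m₁c₁T₁ + m₂c₂T₂)/(m₁c₁ + m₂c₂) = 388.43 K.
ΔS₁ = m₁c₁ ln(T_f/T₁) = 498.368 × ln(388.43/441) = -63.25 J/K.
ΔS₂ = m₂c₂ ln(T_f/T₂) = 212.237 × ln(388.43/265) = 81.16 J/K.
ΔS_total = -63.25 + 81.16 = 17.9 J/K.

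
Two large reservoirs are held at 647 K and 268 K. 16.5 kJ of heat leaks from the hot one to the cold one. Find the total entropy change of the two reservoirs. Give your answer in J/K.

ΔS_hot = −Q/T_H = −16500/647 = -25.5 J/K and ΔS_cold = +Q/T_C = 16500/268 = 61.57 J/K.
ΔS_total = -25.5 + 61.57 = 36.1 J/K, positive as the second law requires.

ΔS_total = 36.1 J/K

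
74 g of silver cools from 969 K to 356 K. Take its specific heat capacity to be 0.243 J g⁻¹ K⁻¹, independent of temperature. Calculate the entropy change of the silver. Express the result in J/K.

ΔS = -18 J/K

ΔS = ∫dQ_rev/T = m c ln(T₂/T₁) = 74 × 0.243 × ln(356/969) = -18 J/K.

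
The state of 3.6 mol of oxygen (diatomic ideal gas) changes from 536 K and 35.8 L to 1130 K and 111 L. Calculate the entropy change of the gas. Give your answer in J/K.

Entropy is a state function: ΔS = nC_V ln(T₂/T₁) + nR ln(V₂/V₁), with C_V = 5R/2 = 20.79 J mol⁻¹ K⁻¹ for a diatomic ideal gas.
ΔS = 3.6 × [20.79 × ln(1130/536) + 8.314 × ln(111/35.8)] = 89.7 J/K.

ΔS = 89.7 J/K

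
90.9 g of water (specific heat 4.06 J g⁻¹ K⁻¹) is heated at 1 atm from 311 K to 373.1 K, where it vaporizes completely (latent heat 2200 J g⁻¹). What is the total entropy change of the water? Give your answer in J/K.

ΔS = 603 J/K

Warming step: ΔS₁ = m c ln(T_tr/T_i) = 90.9 × 4.06 × ln(373.1/311) = 67.19 J/K.
Phase change: ΔS₂ = +mL/T_tr = 90.9 × 2200 / 373.1 = 536 J/K.
ΔS_total = (67.19) + (536) = 603 J/K.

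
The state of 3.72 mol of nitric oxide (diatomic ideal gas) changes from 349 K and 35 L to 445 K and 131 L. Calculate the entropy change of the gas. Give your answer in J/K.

ΔS = 59.6 J/K

Entropy is a state function: ΔS = nC_V ln(T₂/T₁) + nR ln(V₂/V₁), with C_V = 5R/2 = 20.79 J mol⁻¹ K⁻¹ for a diatomic ideal gas.
ΔS = 3.72 × [20.79 × ln(445/349) + 8.314 × ln(131/35)] = 59.6 J/K.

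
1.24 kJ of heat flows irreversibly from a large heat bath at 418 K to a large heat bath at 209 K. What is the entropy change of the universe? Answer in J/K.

ΔS_hot = −Q/T_H = −1240/418 = -2.967 J/K and ΔS_cold = +Q/T_C = 1240/209 = 5.933 J/K.
ΔS_total = -2.967 + 5.933 = 2.97 J/K, positive as the second law requires.

ΔS_total = 2.97 J/K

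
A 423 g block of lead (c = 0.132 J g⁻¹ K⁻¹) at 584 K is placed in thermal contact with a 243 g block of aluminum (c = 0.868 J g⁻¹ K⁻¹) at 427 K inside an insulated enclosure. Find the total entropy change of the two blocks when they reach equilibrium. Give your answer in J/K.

Energy balance: T_f = (m₁c₁T₁ + m₂c₂T₂)/(m₁c₁ + m₂c₂) = 459.86 K.
ΔS₁ = m₁c₁ ln(T_f/T₁) = 55.836 × ln(459.86/584) = -13.34 J/K.
ΔS₂ = m₂c₂ ln(T_f/T₂) = 210.924 × ln(459.86/427) = 15.64 J/K.
ΔS_total = -13.34 + 15.64 = 2.3 J/K.

ΔS_total = 2.3 J/K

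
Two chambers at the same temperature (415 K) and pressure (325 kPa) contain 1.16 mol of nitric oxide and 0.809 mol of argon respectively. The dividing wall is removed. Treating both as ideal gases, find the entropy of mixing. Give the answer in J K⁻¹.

ΔS_mix = 11.1 J/K

Mole fractions: x_A = 1.16/1.97 = 0.589, x_B = 0.411.
ΔS_mix = −R(n_A ln x_A + n_B ln x_B) = −8.314 × (1.16 ln 0.589 + 0.809 ln 0.411) = 11.1 J/K.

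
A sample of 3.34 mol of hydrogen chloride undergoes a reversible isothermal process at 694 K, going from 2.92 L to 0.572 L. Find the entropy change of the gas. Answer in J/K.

For an isothermal ideal gas ΔS_gas = nR ln(V₂/V₁) = 3.34 × 8.314 × ln(0.572/2.92) = -45.3 J/K.

ΔS_gas = -45.3 J/K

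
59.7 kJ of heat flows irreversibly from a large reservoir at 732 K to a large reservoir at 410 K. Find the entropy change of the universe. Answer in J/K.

ΔS_total = 64.1 J/K

ΔS_hot = −Q/T_H = −59700/732 = -81.557 J/K and ΔS_cold = +Q/T_C = 59700/410 = 145.61 J/K.
ΔS_total = -81.557 + 145.61 = 64.1 J/K, positive as the second law requires.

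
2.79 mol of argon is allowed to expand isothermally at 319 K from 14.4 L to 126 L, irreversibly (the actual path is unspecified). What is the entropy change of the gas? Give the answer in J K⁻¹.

Entropy is a state function, so ΔS_gas depends only on the end states.
For an isothermal ideal gas ΔS_gas = nR ln(V₂/V₁) = 2.79 × 8.314 × ln(126/14.4) = 50.3 J/K.

ΔS_gas = 50.3 J/K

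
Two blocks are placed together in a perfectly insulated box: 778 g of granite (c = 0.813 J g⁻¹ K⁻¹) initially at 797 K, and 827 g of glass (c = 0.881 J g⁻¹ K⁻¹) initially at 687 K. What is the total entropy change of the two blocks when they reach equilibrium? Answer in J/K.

ΔS_total = 3.74 J/K

Energy balance: T_f = (m₁c₁T₁ + m₂c₂T₂)/(m₁c₁ + m₂c₂) = 738.12 K.
ΔS₁ = m₁c₁ ln(T_f/T₁) = 632.514 × ln(738.12/797) = -48.55 J/K.
ΔS₂ = m₂c₂ ln(T_f/T₂) = 728.587 × ln(738.12/687) = 52.29 J/K.
ΔS_total = -48.55 + 52.29 = 3.74 J/K.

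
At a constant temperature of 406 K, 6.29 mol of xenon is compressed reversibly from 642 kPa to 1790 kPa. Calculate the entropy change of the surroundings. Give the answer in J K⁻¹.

ΔS_surr = 53.6 J/K

For an isothermal ideal gas ΔS_gas = nR ln(P₁/P₂) = 6.29 × 8.314 × ln(642/1790) = -53.6 J/K.
The process is reversible, so ΔS_surr = −ΔS_gas = 53.6 J/K and ΔS_universe = 0.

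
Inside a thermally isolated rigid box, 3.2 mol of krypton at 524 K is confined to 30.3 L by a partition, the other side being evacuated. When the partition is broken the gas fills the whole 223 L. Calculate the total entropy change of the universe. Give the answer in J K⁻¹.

For an ideal gas in free expansion Q = 0 and W = 0, so T is unchanged.
Entropy is a state function; using a reversible isothermal path, ΔS_gas = nR ln(V₂/V₁) = 3.2 × 8.314 × ln(223/30.3) = 53.1 J/K.
The insulated surroundings exchange no heat, so ΔS_surr = 0 and ΔS_universe = ΔS_gas.

ΔS_universe = 53.1 J/K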